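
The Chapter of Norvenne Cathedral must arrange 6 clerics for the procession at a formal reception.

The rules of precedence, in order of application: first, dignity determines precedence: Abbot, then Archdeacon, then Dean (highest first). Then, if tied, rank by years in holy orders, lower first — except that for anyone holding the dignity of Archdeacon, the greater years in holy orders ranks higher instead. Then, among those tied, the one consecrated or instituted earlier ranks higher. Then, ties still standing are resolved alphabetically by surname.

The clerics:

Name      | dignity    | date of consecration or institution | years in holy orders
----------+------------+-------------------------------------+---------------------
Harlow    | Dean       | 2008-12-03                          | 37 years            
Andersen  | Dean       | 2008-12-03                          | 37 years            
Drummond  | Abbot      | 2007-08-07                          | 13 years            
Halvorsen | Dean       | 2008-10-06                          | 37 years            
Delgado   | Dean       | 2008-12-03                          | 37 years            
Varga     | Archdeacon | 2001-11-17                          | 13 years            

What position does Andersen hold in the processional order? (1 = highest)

4

By dignity: Drummond (Abbot); then Varga (Archdeacon); then Halvorsen, Andersen, Delgado and Harlow (Dean).
Halvorsen, Andersen, Delgado and Harlow all have years in holy orders 37 years, so the next rule applies.
Among Halvorsen, Andersen, Delgado and Harlow, by date of consecration or institution (earlier first): Halvorsen (2008-10-06) before Andersen, Delgado and Harlow (2008-12-03).
Among Andersen, Delgado and Harlow, alphabetically by surname: Andersen before Delgado before Harlow.
Order: Drummond, Varga, Halvorsen, Andersen, Delgado, Harlow. So position 4.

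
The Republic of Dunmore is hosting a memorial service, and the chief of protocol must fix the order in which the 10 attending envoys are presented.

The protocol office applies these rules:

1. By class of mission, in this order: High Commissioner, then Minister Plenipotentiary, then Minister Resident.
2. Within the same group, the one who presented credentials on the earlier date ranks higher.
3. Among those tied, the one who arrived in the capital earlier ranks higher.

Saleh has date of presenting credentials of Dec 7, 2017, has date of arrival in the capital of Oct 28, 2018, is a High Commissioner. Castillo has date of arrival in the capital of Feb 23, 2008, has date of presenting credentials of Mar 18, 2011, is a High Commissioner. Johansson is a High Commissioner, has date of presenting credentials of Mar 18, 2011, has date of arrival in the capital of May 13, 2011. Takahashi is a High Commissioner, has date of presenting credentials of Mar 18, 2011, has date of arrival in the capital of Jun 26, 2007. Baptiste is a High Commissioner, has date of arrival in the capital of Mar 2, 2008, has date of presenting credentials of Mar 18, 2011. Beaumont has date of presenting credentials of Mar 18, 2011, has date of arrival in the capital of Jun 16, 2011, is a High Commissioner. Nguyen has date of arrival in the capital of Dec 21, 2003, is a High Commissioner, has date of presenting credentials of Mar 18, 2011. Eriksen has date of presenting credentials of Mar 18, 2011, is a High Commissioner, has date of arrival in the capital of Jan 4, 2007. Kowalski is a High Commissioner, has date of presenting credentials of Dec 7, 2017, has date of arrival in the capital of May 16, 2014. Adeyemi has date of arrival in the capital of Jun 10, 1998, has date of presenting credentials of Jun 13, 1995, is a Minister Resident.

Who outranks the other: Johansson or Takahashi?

By class of mission: Nguyen, Eriksen, Takahashi, Castillo, Baptiste, Johansson, Beaumont, Kowalski and Saleh (High Commissioner); then Adeyemi (Minister Resident).
Among Nguyen, Eriksen, Takahashi, Castillo, Baptiste, Johansson, Beaumont, Kowalski and Saleh, by date of presenting credentials (earlier first): Nguyen, Eriksen, Takahashi, Castillo, Baptiste, Johansson and Beaumont (Mar 18, 2011) before Kowalski and Saleh (Dec 7, 2017).
Among Nguyen, Eriksen, Takahashi, Castillo, Baptiste, Johansson and Beaumont, by date of arrival in the capital (earlier first): Nguyen (Dec 21, 2003) before Eriksen (Jan 4, 2007) before Takahashi (Jun 26, 2007) before Castillo (Feb 23, 2008) before Baptiste (Mar 2, 2008) before Johansson (May 13, 2011) before Beaumont (Jun 16, 2011).
Among Kowalski and Saleh, by date of arrival in the capital (earlier first): Kowalski (May 16, 2014) before Saleh (Oct 28, 2018).
So Takahashi takes precedence.

Takahashi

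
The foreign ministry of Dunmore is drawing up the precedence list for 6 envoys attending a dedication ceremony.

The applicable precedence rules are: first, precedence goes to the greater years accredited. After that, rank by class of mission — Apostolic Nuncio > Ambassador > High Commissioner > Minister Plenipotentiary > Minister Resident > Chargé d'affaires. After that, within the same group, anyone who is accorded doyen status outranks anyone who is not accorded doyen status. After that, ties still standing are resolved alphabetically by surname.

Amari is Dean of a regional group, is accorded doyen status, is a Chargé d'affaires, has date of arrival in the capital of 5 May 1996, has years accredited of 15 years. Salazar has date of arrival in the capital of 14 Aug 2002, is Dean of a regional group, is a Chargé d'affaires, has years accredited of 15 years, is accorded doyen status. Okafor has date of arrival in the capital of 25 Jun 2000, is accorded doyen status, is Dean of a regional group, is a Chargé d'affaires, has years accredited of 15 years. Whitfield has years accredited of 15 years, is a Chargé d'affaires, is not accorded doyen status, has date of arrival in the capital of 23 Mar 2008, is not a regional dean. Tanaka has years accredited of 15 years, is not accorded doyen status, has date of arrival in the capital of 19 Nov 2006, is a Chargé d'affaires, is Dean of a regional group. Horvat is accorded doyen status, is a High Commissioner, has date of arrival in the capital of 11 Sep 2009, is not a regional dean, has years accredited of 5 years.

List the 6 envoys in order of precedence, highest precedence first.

By years accredited (higher first): Amari, Okafor, Salazar, Tanaka and Whitfield (each 15 years); then Horvat (5 years).
Amari, Okafor, Salazar, Tanaka and Whitfield are each Chargé d'affaires, so the next rule applies.
Among Amari, Okafor, Salazar, Tanaka and Whitfield, accorded doyen status before not accorded doyen status: Amari, Okafor and Salazar (accorded doyen status) before Tanaka and Whitfield (not accorded doyen status).
Among Amari, Okafor and Salazar, alphabetically by surname: Amari before Okafor before Salazar.
Among Tanaka and Whitfield, alphabetically by surname: Tanaka before Whitfield.
Full order: Amari, Okafor, Salazar, Tanaka, Whitfield, Horvat.

Amari, Okafor, Salazar, Tanaka, Whitfield, Horvat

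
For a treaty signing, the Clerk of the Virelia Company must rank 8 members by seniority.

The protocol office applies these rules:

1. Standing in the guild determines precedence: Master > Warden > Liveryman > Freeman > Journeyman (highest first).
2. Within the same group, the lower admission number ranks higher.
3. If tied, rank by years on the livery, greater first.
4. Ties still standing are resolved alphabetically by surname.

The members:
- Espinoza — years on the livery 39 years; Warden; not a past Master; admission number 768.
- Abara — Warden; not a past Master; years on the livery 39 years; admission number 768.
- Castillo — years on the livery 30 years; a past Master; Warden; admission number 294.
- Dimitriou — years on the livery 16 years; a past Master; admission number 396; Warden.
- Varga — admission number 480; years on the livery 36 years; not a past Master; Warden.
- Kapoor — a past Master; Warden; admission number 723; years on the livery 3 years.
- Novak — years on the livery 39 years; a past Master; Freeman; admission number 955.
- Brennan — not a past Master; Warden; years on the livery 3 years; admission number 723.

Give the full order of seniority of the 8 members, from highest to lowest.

Castillo, Dimitriou, Varga, Brennan, Kapoor, Abara, Espinoza, Novak

By standing in the guild: Castillo, Dimitriou, Varga, Brennan, Kapoor, Abara and Espinoza (Warden); then Novak (Freeman).
Among Castillo, Dimitriou, Varga, Brennan, Kapoor, Abara and Espinoza, by admission number (lower first): Castillo (294) before Dimitriou (396) before Varga (480) before Brennan and Kapoor (723) before Abara and Espinoza (768).
Brennan and Kapoor both have years on the livery 3 years, so the next rule applies.
Among Brennan and Kapoor, alphabetically by surname: Brennan before Kapoor.
Abara and Espinoza both have years on the livery 39 years, so the next rule applies.
Among Abara and Espinoza, alphabetically by surname: Abara before Espinoza.
Full order: Castillo, Dimitriou, Varga, Brennan, Kapoor, Abara, Espinoza, Novak.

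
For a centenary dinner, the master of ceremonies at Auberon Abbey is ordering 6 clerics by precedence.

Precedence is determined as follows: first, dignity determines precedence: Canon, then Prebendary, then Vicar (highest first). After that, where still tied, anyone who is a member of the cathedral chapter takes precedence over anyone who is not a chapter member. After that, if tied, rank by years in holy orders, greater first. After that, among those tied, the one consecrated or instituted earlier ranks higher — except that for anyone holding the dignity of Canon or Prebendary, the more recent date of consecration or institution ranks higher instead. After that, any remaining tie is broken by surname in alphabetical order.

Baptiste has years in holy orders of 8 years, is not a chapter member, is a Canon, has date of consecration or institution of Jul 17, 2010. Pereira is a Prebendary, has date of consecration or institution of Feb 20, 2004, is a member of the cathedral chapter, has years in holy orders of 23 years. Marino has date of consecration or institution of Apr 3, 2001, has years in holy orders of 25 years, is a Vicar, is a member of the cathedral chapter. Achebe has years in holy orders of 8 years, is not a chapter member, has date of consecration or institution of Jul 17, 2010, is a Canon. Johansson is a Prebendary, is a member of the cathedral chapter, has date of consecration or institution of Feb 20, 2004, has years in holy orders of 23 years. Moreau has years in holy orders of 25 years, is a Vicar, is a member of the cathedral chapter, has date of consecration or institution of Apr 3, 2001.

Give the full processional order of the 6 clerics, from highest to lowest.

By dignity: Achebe and Baptiste (Canon); then Johansson and Pereira (Prebendary); then Marino and Moreau (Vicar).
Achebe and Baptiste are each not a chapter member, so the next rule applies.
Achebe and Baptiste both have years in holy orders 8 years, so the next rule applies.
Achebe and Baptiste both have date of consecration or institution Jul 17, 2010, so the next rule applies.
Among Achebe and Baptiste, alphabetically by surname: Achebe before Baptiste.
Johansson and Pereira are each a member of the cathedral chapter, so the next rule applies.
Johansson and Pereira both have years in holy orders 23 years, so the next rule applies.
Johansson and Pereira both have date of consecration or institution Feb 20, 2004, so the next rule applies.
Among Johansson and Pereira, alphabetically by surname: Johansson before Pereira.
Marino and Moreau are each a member of the cathedral chapter, so the next rule applies.
Marino and Moreau both have years in holy orders 25 years, so the next rule applies.
Marino and Moreau both have date of consecration or institution Apr 3, 2001, so the next rule applies.
Among Marino and Moreau, alphabetically by surname: Marino before Moreau.
Full order: Achebe, Baptiste, Johansson, Pereira, Marino, Moreau.

Achebe, Baptiste, Johansson, Pereira, Marino, Moreau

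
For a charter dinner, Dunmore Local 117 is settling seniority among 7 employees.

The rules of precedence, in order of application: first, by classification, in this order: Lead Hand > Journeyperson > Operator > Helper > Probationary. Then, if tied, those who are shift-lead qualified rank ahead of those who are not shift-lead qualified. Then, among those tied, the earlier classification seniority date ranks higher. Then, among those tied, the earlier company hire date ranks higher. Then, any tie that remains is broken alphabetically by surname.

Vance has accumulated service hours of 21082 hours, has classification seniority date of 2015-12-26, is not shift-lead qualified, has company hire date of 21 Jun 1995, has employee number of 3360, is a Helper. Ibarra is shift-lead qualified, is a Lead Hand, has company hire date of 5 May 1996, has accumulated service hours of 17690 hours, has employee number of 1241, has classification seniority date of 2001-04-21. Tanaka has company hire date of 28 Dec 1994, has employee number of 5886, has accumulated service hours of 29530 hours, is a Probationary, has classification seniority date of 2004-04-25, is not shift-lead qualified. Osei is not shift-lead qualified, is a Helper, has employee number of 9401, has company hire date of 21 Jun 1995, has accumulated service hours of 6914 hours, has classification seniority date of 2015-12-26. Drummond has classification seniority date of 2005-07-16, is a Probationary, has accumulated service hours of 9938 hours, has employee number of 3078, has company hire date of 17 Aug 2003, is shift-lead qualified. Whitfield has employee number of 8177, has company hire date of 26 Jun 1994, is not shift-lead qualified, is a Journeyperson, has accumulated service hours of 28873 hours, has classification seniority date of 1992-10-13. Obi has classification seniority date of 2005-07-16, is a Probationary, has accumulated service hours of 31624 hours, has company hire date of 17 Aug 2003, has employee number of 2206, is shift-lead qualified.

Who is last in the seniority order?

Tanaka

By classification: Ibarra (Lead Hand); then Whitfield (Journeyperson); then Osei and Vance (Helper); then Drummond, Obi and Tanaka (Probationary).
Osei and Vance are each not shift-lead qualified, so the next rule applies.
Osei and Vance both have classification seniority date 2015-12-26, so the next rule applies.
Osei and Vance both have company hire date 21 Jun 1995, so the next rule applies.
Among Osei and Vance, alphabetically by surname: Osei before Vance.
Among Drummond, Obi and Tanaka, shift-lead qualified before not shift-lead qualified: Drummond and Obi (shift-lead qualified) before Tanaka (not shift-lead qualified).
Drummond and Obi both have classification seniority date 2005-07-16, so the next rule applies.
Drummond and Obi both have company hire date 17 Aug 2003, so the next rule applies.
Among Drummond and Obi, alphabetically by surname: Drummond before Obi.
Order: Ibarra, Whitfield, Osei, Vance, Drummond, Obi, Tanaka.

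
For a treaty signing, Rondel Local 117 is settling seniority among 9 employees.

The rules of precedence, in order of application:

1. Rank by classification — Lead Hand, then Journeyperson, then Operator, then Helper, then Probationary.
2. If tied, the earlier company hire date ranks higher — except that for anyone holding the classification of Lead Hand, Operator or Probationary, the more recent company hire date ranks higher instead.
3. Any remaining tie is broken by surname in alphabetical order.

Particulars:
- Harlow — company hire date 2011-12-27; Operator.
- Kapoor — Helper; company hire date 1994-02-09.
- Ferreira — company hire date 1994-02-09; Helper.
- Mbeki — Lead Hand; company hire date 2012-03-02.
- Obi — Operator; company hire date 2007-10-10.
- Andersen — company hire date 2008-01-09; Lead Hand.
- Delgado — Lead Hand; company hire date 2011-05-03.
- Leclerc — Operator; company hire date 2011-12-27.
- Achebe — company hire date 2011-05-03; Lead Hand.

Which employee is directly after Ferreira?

Kapoor

By classification: Mbeki, Achebe, Delgado and Andersen (Lead Hand); then Harlow, Leclerc and Obi (Operator); then Ferreira and Kapoor (Helper).
Among Mbeki, Achebe, Delgado and Andersen, by company hire date (later first) (reversed rule for this group): Mbeki (2012-03-02) before Achebe and Delgado (2011-05-03) before Andersen (2008-01-09).
Among Achebe and Delgado, alphabetically by surname: Achebe before Delgado.
Among Harlow, Leclerc and Obi, by company hire date (later first) (reversed rule for this group): Harlow and Leclerc (2011-12-27) before Obi (2007-10-10).
Among Harlow and Leclerc, alphabetically by surname: Harlow before Leclerc.
Ferreira and Kapoor both have company hire date 1994-02-09, so the next rule applies.
Among Ferreira and Kapoor, alphabetically by surname: Ferreira before Kapoor.
Order: Mbeki, Achebe, Delgado, Andersen, Harlow, Leclerc, Obi, Ferreira, Kapoor.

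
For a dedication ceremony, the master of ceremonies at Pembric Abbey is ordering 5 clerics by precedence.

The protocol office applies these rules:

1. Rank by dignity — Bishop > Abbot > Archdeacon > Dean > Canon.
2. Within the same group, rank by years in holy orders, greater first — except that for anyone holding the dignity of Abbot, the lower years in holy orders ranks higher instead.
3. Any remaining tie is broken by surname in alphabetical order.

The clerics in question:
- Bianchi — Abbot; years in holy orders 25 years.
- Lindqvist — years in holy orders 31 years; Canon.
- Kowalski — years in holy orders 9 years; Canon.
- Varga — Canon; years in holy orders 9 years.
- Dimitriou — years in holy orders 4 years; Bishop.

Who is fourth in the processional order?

Kowalski

By dignity: Dimitriou (Bishop); then Bianchi (Abbot); then Lindqvist, Kowalski and Varga (Canon).
Among Lindqvist, Kowalski and Varga, by years in holy orders (higher first): Lindqvist (31 years) before Kowalski and Varga (9 years).
Among Kowalski and Varga, alphabetically by surname: Kowalski before Varga.
Order: Dimitriou, Bianchi, Lindqvist, Kowalski, Varga.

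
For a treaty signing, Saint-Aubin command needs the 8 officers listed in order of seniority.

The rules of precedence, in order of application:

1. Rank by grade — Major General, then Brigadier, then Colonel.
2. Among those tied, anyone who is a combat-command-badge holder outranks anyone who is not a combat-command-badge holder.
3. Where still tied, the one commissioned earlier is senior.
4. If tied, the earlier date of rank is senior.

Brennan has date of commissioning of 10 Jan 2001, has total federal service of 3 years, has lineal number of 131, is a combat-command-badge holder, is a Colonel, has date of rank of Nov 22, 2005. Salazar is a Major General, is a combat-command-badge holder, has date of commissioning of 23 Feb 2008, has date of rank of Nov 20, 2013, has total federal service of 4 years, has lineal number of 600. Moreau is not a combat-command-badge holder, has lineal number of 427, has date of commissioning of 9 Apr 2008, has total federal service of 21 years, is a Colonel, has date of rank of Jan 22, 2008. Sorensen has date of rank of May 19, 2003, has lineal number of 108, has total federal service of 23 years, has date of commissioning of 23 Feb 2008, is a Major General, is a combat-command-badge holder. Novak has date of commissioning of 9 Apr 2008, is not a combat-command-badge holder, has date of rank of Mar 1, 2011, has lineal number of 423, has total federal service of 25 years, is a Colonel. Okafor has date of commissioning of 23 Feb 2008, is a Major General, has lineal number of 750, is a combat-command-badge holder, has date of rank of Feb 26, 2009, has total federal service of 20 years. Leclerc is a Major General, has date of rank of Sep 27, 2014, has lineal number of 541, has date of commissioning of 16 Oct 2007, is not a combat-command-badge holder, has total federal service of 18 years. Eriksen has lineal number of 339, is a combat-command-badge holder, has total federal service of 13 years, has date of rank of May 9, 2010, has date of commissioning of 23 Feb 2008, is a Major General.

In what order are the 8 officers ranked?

Sorensen, Okafor, Eriksen, Salazar, Leclerc, Brennan, Moreau, Novak

By grade: Sorensen, Okafor, Eriksen, Salazar and Leclerc (Major General); then Brennan, Moreau and Novak (Colonel).
Among Sorensen, Okafor, Eriksen, Salazar and Leclerc, a combat-command-badge holder before not a combat-command-badge holder: Sorensen, Okafor, Eriksen and Salazar (a combat-command-badge holder) before Leclerc (not a combat-command-badge holder).
Sorensen, Okafor, Eriksen and Salazar all have date of commissioning 23 Feb 2008, so the next rule applies.
Among Sorensen, Okafor, Eriksen and Salazar, by date of rank (earlier first): Sorensen (May 19, 2003) before Okafor (Feb 26, 2009) before Eriksen (May 9, 2010) before Salazar (Nov 20, 2013).
Among Brennan, Moreau and Novak, a combat-command-badge holder before not a combat-command-badge holder: Brennan (a combat-command-badge holder) before Moreau and Novak (not a combat-command-badge holder).
Moreau and Novak both have date of commissioning 9 Apr 2008, so the next rule applies.
Among Moreau and Novak, by date of rank (earlier first): Moreau (Jan 22, 2008) before Novak (Mar 1, 2011).
Full order: Sorensen, Okafor, Eriksen, Salazar, Leclerc, Brennan, Moreau, Novak.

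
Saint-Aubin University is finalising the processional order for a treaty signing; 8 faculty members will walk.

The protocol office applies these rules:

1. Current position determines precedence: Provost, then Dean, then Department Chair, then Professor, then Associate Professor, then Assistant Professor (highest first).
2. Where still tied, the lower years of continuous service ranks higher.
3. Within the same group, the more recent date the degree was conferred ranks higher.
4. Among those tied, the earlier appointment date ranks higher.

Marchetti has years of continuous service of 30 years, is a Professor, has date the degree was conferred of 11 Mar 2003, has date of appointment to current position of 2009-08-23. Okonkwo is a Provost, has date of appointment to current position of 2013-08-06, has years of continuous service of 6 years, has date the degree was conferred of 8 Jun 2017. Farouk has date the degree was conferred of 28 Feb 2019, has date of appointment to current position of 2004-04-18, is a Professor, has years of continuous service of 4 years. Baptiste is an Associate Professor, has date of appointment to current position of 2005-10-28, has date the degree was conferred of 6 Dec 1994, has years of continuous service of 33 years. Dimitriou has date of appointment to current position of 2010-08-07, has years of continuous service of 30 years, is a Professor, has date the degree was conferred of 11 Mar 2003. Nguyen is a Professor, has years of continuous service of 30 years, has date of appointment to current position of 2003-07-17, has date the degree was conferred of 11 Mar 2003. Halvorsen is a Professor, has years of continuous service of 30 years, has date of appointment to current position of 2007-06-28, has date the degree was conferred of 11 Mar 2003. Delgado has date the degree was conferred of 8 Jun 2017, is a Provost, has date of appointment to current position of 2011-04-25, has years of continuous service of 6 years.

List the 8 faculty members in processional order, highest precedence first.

By current position: Delgado and Okonkwo (Provost); then Farouk, Nguyen, Halvorsen, Marchetti and Dimitriou (Professor); then Baptiste (Associate Professor).
Delgado and Okonkwo both have years of continuous service 6 years, so the next rule applies.
Delgado and Okonkwo both have date the degree was conferred 8 Jun 2017, so the next rule applies.
Among Delgado and Okonkwo, by date of appointment to current position (earlier first): Delgado (2011-04-25) before Okonkwo (2013-08-06).
Among Farouk, Nguyen, Halvorsen, Marchetti and Dimitriou, by years of continuous service (lower first): Farouk (4 years) before Nguyen, Halvorsen, Marchetti and Dimitriou (30 years).
Nguyen, Halvorsen, Marchetti and Dimitriou all have date the degree was conferred 11 Mar 2003, so the next rule applies.
Among Nguyen, Halvorsen, Marchetti and Dimitriou, by date of appointment to current position (earlier first): Nguyen (2003-07-17) before Halvorsen (2007-06-28) before Marchetti (2009-08-23) before Dimitriou (2010-08-07).
Full order: Delgado, Okonkwo, Farouk, Nguyen, Halvorsen, Marchetti, Dimitriou, Baptiste.

Delgado, Okonkwo, Farouk, Nguyen, Halvorsen, Marchetti, Dimitriou, Baptiste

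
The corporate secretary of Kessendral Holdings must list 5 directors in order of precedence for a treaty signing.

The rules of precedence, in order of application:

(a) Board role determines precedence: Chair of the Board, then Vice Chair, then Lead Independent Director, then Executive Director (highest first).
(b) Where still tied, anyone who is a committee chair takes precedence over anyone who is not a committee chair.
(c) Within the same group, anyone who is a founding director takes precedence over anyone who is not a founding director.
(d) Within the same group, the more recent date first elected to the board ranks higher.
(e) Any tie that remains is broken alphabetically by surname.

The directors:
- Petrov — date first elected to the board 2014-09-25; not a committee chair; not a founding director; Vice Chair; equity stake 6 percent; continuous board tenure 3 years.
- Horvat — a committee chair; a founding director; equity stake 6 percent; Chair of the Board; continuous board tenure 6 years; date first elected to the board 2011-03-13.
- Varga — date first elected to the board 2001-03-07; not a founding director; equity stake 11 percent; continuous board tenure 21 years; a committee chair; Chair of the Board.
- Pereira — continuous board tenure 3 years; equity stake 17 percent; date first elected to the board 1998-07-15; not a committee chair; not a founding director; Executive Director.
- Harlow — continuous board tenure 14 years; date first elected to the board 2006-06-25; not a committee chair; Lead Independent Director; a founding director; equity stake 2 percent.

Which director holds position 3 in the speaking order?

By board role: Horvat and Varga (Chair of the Board); then Petrov (Vice Chair); then Harlow (Lead Independent Director); then Pereira (Executive Director).
Horvat and Varga are each a committee chair, so the next rule applies.
Among Horvat and Varga, a founding director before not a founding director: Horvat (a founding director) before Varga (not a founding director).
Order: Horvat, Varga, Petrov, Harlow, Pereira.

Petrov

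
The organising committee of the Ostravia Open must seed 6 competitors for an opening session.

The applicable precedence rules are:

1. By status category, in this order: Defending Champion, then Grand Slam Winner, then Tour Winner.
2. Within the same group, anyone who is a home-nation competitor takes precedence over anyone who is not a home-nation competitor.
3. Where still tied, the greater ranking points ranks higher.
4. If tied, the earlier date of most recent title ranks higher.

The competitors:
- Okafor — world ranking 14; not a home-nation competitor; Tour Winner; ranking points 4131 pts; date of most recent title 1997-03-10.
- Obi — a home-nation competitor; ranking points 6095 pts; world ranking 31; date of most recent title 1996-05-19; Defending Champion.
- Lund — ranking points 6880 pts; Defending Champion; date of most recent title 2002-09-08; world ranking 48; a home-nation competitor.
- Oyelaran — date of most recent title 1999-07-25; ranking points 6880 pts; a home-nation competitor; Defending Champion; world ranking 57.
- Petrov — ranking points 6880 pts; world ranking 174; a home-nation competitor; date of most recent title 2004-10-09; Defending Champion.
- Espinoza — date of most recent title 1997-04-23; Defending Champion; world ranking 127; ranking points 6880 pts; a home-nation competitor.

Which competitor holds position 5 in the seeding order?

By status category: Espinoza, Oyelaran, Lund, Petrov and Obi (Defending Champion); then Okafor (Tour Winner).
Espinoza, Oyelaran, Lund, Petrov and Obi are each a home-nation competitor, so the next rule applies.
Among Espinoza, Oyelaran, Lund, Petrov and Obi, by ranking points (higher first): Espinoza, Oyelaran, Lund and Petrov (6880 pts) before Obi (6095 pts).
Among Espinoza, Oyelaran, Lund and Petrov, by date of most recent title (earlier first): Espinoza (1997-04-23) before Oyelaran (1999-07-25) before Lund (2002-09-08) before Petrov (2004-10-09).
Order: Espinoza, Oyelaran, Lund, Petrov, Obi, Okafor.

Obi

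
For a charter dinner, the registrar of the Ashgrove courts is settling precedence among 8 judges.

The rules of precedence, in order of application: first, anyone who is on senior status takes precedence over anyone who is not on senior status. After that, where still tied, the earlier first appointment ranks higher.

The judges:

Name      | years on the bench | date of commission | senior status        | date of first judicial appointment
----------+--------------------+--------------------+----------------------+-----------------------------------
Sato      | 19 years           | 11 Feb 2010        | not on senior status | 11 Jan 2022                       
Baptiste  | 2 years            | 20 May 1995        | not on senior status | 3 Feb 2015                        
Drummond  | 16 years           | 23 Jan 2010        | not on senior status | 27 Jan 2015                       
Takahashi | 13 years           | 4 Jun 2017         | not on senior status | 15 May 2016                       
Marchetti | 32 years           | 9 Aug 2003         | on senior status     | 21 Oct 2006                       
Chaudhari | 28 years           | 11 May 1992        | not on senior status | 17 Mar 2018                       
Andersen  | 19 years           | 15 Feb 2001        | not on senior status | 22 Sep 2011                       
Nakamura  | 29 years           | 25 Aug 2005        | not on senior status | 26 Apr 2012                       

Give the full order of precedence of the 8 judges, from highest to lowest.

Marchetti, Andersen, Nakamura, Drummond, Baptiste, Takahashi, Chaudhari, Sato

By the first rule: Marchetti (on senior status); then Andersen, Nakamura, Drummond, Baptiste, Takahashi, Chaudhari and Sato (each not on senior status).
Among Andersen, Nakamura, Drummond, Baptiste, Takahashi, Chaudhari and Sato, by date of first judicial appointment (earlier first): Andersen (22 Sep 2011) before Nakamura (26 Apr 2012) before Drummond (27 Jan 2015) before Baptiste (3 Feb 2015) before Takahashi (15 May 2016) before Chaudhari (17 Mar 2018) before Sato (11 Jan 2022).
Full order: Marchetti, Andersen, Nakamura, Drummond, Baptiste, Takahashi, Chaudhari, Sato.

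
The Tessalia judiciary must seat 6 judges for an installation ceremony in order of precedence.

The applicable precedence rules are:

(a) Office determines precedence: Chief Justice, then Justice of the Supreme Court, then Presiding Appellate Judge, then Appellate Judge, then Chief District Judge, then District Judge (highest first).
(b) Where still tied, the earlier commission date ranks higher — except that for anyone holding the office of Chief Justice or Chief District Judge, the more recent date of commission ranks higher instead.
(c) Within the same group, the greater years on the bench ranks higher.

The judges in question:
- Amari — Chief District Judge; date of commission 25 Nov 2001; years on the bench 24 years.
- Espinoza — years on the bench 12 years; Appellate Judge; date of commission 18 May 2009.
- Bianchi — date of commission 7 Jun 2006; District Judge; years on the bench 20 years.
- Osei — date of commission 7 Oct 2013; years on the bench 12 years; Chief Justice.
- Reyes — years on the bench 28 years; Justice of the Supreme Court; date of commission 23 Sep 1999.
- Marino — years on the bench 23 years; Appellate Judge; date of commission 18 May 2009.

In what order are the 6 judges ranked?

By office: Osei (Chief Justice); then Reyes (Justice of the Supreme Court); then Marino and Espinoza (Appellate Judge); then Amari (Chief District Judge); then Bianchi (District Judge).
Marino and Espinoza both have date of commission 18 May 2009, so the next rule applies.
Among Marino and Espinoza, by years on the bench (higher first): Marino (23 years) before Espinoza (12 years).
Full order: Osei, Reyes, Marino, Espinoza, Amari, Bianchi.

Osei, Reyes, Marino, Espinoza, Amari, Bianchi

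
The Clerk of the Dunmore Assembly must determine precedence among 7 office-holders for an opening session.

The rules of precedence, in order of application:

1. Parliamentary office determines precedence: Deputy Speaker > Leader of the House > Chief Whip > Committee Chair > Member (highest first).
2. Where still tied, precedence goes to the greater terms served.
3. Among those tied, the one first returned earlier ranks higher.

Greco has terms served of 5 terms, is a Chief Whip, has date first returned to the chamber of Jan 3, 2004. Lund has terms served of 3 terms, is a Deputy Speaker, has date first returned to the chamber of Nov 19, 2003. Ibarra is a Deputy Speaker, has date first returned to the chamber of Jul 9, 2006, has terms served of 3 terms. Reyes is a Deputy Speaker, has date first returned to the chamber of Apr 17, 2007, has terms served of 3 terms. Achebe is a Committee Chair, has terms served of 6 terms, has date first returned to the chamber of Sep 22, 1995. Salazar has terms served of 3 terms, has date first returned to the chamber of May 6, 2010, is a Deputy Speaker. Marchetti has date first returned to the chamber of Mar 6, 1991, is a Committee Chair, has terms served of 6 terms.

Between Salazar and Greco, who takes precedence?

By parliamentary office: Lund, Ibarra, Reyes and Salazar (Deputy Speaker); then Greco (Chief Whip); then Marchetti and Achebe (Committee Chair).
Lund, Ibarra, Reyes and Salazar all have terms served 3 terms, so the next rule applies.
Among Lund, Ibarra, Reyes and Salazar, by date first returned to the chamber (earlier first): Lund (Nov 19, 2003) before Ibarra (Jul 9, 2006) before Reyes (Apr 17, 2007) before Salazar (May 6, 2010).
Marchetti and Achebe both have terms served 6 terms, so the next rule applies.
Among Marchetti and Achebe, by date first returned to the chamber (earlier first): Marchetti (Mar 6, 1991) before Achebe (Sep 22, 1995).
So Salazar takes precedence.

Salazar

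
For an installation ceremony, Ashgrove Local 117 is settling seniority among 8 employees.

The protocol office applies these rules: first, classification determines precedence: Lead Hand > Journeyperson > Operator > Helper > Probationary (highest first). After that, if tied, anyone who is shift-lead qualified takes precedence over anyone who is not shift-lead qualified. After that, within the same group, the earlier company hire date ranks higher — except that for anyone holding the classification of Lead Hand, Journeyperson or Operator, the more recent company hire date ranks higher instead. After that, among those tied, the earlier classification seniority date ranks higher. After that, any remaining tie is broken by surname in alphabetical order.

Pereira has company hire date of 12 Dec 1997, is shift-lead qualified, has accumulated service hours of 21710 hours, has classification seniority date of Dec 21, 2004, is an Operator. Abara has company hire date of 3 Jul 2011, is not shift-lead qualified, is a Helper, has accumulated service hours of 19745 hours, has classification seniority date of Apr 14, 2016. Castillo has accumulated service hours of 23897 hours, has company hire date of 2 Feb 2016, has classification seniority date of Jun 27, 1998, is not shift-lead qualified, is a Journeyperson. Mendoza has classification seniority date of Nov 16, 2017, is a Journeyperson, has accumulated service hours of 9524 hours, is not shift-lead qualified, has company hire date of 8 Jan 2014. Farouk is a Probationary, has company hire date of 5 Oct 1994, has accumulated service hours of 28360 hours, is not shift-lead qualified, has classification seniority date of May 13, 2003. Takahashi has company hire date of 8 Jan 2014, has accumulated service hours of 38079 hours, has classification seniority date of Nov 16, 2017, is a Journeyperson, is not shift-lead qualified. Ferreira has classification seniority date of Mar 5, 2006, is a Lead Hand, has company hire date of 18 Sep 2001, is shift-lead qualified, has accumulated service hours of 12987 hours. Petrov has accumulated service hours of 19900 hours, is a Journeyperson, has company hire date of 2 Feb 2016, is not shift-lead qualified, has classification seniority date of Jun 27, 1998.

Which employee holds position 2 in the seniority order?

Castillo

By classification: Ferreira (Lead Hand); then Castillo, Petrov, Mendoza and Takahashi (Journeyperson); then Pereira (Operator); then Abara (Helper); then Farouk (Probationary).
Castillo, Petrov, Mendoza and Takahashi are each not shift-lead qualified, so the next rule applies.
Among Castillo, Petrov, Mendoza and Takahashi, by company hire date (later first) (reversed rule for this group): Castillo and Petrov (2 Feb 2016) before Mendoza and Takahashi (8 Jan 2014).
Castillo and Petrov both have classification seniority date Jun 27, 1998, so the next rule applies.
Among Castillo and Petrov, alphabetically by surname: Castillo before Petrov.
Mendoza and Takahashi both have classification seniority date Nov 16, 2017, so the next rule applies.
Among Mendoza and Takahashi, alphabetically by surname: Mendoza before Takahashi.
Order: Ferreira, Castillo, Petrov, Mendoza, Takahashi, Pereira, Abara, Farouk.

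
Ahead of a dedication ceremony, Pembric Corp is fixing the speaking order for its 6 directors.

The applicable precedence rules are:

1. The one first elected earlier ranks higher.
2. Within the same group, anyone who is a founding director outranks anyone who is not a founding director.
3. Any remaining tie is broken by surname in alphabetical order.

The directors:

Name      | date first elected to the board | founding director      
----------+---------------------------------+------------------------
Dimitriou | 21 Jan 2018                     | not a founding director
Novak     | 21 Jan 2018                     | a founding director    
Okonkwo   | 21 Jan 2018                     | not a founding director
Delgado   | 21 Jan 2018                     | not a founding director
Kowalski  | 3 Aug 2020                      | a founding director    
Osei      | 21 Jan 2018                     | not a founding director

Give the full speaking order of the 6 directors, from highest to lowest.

By date first elected to the board (earlier first): Novak, Delgado, Dimitriou, Okonkwo and Osei (each 21 Jan 2018); then Kowalski (3 Aug 2020).
Among Novak, Delgado, Dimitriou, Okonkwo and Osei, a founding director before not a founding director: Novak (a founding director) before Delgado, Dimitriou, Okonkwo and Osei (not a founding director).
Among Delgado, Dimitriou, Okonkwo and Osei, alphabetically by surname: Delgado before Dimitriou before Okonkwo before Osei.
Full order: Novak, Delgado, Dimitriou, Okonkwo, Osei, Kowalski.

Novak, Delgado, Dimitriou, Okonkwo, Osei, Kowalski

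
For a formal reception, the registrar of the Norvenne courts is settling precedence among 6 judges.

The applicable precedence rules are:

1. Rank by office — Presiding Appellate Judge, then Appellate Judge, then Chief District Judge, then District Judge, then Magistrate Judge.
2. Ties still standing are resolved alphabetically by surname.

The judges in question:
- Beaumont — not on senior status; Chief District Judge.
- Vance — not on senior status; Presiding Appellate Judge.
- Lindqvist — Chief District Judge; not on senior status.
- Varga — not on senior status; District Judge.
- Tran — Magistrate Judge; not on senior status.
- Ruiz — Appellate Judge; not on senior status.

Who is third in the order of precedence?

By office: Vance (Presiding Appellate Judge); then Ruiz (Appellate Judge); then Beaumont and Lindqvist (Chief District Judge); then Varga (District Judge); then Tran (Magistrate Judge).
Among Beaumont and Lindqvist, alphabetically by surname: Beaumont before Lindqvist.
Order: Vance, Ruiz, Beaumont, Lindqvist, Varga, Tran.

Beaumont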